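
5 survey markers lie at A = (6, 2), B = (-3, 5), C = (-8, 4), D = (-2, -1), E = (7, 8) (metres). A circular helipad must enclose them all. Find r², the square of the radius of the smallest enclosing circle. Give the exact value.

60.25

The farthest pair is C–E with squared distance 241. The circle on this segment as diameter has centre (-0.5, 6) and r² = 241/4 = 60.25.
Check A: distance² to centre = 58.25 ≤ 60.25, so it lies inside.
All remaining points lie in this disk, and no smaller disk contains both endpoints, so this is the minimum enclosing circle.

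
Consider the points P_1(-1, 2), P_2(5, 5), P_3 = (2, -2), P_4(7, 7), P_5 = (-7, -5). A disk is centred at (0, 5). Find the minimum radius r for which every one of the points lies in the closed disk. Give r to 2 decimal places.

12.21

The required radius is the distance from (0, 5) to the farthest point.
Squared distances: 10, 25, 53, 53, 149.
Maximum is 149, attained at P_5.
r = √149 ≈ 12.21.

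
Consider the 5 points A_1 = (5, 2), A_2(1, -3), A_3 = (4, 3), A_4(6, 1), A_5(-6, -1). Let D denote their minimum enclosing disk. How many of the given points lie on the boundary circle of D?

A smallest enclosing disk is always determined by at most three of the input points on its boundary.
The farthest pair is A_4–A_5 with squared distance 148. The circle on this segment as diameter has centre (0, 0) and r² = 148/4 = 37.
Check A_1: distance² to centre = 29 ≤ 37, so it lies inside.
All remaining points lie in this disk, and no smaller disk contains both endpoints, so this is the minimum enclosing circle.
The points at distance exactly r from the centre are A_4, A_5 — 2 points.

2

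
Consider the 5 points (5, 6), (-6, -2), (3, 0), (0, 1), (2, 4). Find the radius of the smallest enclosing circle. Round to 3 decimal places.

6.801

A smallest enclosing disk is always determined by at most three of the input points on its boundary.
The farthest pair is (5, 6)–(-6, -2) with squared distance 185. The circle on this segment as diameter has centre (-0.5, 2) and r² = 185/4 = 46.25.
Check (3, 0): distance² to centre = 16.25 ≤ 46.25, so it lies inside.
All remaining points lie in this disk, and no smaller disk contains both endpoints, so this is the minimum enclosing circle.
r = √(46.25) ≈ 6.801.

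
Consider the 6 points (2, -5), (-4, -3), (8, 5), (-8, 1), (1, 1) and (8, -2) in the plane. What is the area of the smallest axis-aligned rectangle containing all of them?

160

x ranges over [-8, 8], width 16.
y ranges over [-5, 5], height 10.
Area = 16 × 10 = 160.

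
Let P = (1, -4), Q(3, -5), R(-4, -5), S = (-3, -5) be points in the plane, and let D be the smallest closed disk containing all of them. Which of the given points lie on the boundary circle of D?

Q, R

By Welzl's lemma the MEC is supported by two points (diametrically opposite) or three points (on a circumcircle).
The farthest pair is Q–R with squared distance 49. The circle on this segment as diameter has centre (-0.5, -5) and r² = 49/4 = 12.25.
Check P: distance² to centre = 3.25 ≤ 12.25, so it lies inside.
All remaining points lie in this disk, and no smaller disk contains both endpoints, so this is the minimum enclosing circle.
The points at distance exactly r from the centre are Q, R — 2 points.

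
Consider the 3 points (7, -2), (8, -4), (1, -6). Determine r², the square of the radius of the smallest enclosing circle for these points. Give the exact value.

13.45703125

Call the three points A, B, C in the order given.
Side lengths²: AB² = 5, AC² = 52, BC² = 53.
Since BC² = 53 < 52 + 5 = 57, the triangle is acute, so the smallest enclosing circle is the circumcircle.
Circumcentre = (4.375, -4.5625), r² = 13.45703125.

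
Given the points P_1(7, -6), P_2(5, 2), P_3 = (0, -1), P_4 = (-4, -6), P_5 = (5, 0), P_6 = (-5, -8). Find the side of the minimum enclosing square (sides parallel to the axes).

12

The bounding box has width 12 and height 10.
An axis-aligned square enclosing the set must have side ≥ max(width, height).
So the minimum side is max(12, 10) = 12.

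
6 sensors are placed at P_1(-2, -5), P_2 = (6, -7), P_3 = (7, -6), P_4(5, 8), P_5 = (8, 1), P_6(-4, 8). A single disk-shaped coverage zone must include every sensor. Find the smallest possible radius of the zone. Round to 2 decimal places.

9.01

The farthest pair is P_2–P_6 with squared distance 325. The circle on this segment as diameter has centre (1, 0.5) and r² = 325/4 = 81.25.
Check P_1: distance² to centre = 39.25 ≤ 81.25, so it lies inside.
All remaining points lie in this disk, and no smaller disk contains both endpoints, so this is the minimum enclosing circle.
r = √(81.25) ≈ 9.01.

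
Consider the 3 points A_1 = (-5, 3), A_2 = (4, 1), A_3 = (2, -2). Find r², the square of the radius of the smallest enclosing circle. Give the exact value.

Side lengths²: A_1A_2² = 85, A_1A_3² = 74, A_2A_3² = 13.
Since A_1A_2² = 85 < 74 + 13 = 87, the triangle is acute, so the smallest enclosing circle is the circumcircle.
Circumcentre = (-33/62, 115/62), r² = 40885/1922.

40885/1922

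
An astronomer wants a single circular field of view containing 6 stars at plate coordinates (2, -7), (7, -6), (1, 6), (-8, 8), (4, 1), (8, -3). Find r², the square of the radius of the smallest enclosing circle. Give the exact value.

105.25

The farthest pair is (7, -6)–(-8, 8) with squared distance 421. The circle on this segment as diameter has centre (-0.5, 1) and r² = 421/4 = 105.25.
Check (2, -7): distance² to centre = 70.25 ≤ 105.25, so it lies inside.
All remaining points lie in this disk, and no smaller disk contains both endpoints, so this is the minimum enclosing circle.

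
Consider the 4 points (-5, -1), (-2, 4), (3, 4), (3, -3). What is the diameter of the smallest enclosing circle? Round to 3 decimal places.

9.724

The minimum enclosing circle is determined by three boundary points: (-5, -1), (3, 4), (3, -3).
Their circumcentre is (-0.375, 0.5) with r² = 23.640625.
The farthest remaining point (-2, 4) is at distance² 14.890625 ≤ 23.640625.
Diameter = 2r = 2√(23.640625) ≈ 9.724.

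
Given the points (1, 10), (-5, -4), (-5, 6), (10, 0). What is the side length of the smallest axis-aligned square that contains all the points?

15

The bounding box has width 15 and height 14.
An axis-aligned square enclosing the set must have side ≥ max(width, height).
So the minimum side is max(15, 14) = 15.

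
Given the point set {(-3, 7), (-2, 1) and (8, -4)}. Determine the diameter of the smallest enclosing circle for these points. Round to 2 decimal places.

15.56

Call the three points A, B, C in the order given.
Side lengths²: AB² = 37, AC² = 242, BC² = 125.
Since AC² = 242 ≥ 125 + 37 = 162, the angle opposite AC is not acute, so the smallest enclosing circle has AC as diameter.
Centre = midpoint of AC = (2.5, 1.5), r² = 242/4 = 60.5.
Diameter = 2r = 2√(60.5) ≈ 15.56.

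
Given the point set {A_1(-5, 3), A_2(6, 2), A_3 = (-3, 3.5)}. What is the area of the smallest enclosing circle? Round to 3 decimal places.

Side lengths²: A_1A_2² = 122, A_1A_3² = 4.25, A_2A_3² = 83.25.
Since A_1A_2² = 122 ≥ 83.25 + 4.25 = 87.5, the angle opposite A_1A_2 is not acute, so the smallest enclosing circle has A_1A_2 as diameter.
Centre = midpoint of A_1A_2 = (0.5, 2.5), r² = 122/4 = 30.5.
Area = π·r² = π·30.5 ≈ 95.819.

95.819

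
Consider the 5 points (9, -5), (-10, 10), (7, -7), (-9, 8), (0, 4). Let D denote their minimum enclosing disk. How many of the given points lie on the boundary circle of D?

A smallest enclosing disk is always determined by at most three of the input points on its boundary.
The farthest pair is (9, -5)–(-10, 10) with squared distance 586. The circle on this segment as diameter has centre (-0.5, 2.5) and r² = 586/4 = 146.5.
Check (7, -7): distance² to centre = 146.5 ≤ 146.5, so it lies inside.
All remaining points lie in this disk, and no smaller disk contains both endpoints, so this is the minimum enclosing circle.
The points at distance exactly r from the centre are (9, -5), (-10, 10), (7, -7) — 3 points.

3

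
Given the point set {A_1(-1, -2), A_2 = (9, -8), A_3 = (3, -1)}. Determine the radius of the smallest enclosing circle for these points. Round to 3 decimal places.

Side lengths²: A_1A_2² = 136, A_1A_3² = 17, A_2A_3² = 85.
Since A_1A_2² = 136 ≥ 85 + 17 = 102, the angle opposite A_1A_2 is not acute, so the smallest enclosing circle has A_1A_2 as diameter.
Centre = midpoint of A_1A_2 = (4, -5), r² = 136/4 = 34.
r = √34 ≈ 5.831.

5.831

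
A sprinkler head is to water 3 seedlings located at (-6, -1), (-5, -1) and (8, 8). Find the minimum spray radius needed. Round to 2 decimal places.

8.32

Call the three points A, B, C in the order given.
Side lengths²: AB² = 1, AC² = 277, BC² = 250.
Since AC² = 277 ≥ 250 + 1 = 251, the angle opposite AC is not acute, so the smallest enclosing circle has AC as diameter.
Centre = midpoint of AC = (1, 3.5), r² = 277/4 = 69.25.
r = √(69.25) ≈ 8.32.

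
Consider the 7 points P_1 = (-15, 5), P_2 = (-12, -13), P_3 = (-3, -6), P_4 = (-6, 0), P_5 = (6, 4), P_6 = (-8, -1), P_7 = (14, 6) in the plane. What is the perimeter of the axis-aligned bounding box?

Width = max x − min x = 14 − (-15) = 29.
Height = max y − min y = 6 − (-13) = 19.
Perimeter = 2(29 + 19) = 96.

96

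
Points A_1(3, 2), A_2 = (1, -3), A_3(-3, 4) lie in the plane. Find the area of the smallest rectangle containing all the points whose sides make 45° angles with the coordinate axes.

In coordinates u = x + y, v = x − y the rectangle is axis-aligned; the map (x,y)→(u,v) scales areas by 2.
u-values: 5, -2, 1; range = 5 − (-2) = 7.
v-values: 1, 4, -7; range = 4 − (-7) = 11.
Area = (7 × 11) / 2 = 38.5.

38.5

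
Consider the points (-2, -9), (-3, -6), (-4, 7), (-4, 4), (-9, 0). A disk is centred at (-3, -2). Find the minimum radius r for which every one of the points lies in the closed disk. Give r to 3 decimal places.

9.055

The required radius is the distance from (-3, -2) to the farthest point.
Squared distances: 50, 16, 82, 37, 40.
Maximum is 82, attained at (-4, 7).
r = √82 ≈ 9.055.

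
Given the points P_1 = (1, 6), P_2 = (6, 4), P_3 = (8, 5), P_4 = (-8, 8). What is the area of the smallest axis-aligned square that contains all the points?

256

The bounding box has width 16 and height 4.
An axis-aligned square enclosing the set must have side ≥ max(width, height).
So the minimum side is max(16, 4) = 16.
Area = 16² = 256.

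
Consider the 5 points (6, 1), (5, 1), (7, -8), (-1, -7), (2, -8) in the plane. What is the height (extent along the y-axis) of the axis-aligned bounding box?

max y = 1, min y = -8, so height = 9.

9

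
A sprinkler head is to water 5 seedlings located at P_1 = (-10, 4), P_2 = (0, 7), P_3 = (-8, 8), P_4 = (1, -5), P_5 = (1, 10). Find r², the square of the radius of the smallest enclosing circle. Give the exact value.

The minimum enclosing circle is determined by three boundary points: P_3, P_4, P_5.
Their circumcentre is (-37/18, 2.5) with r² = 10625/162.
The farthest remaining point P_1 is at distance² 10589/162 ≤ 10625/162.

10625/162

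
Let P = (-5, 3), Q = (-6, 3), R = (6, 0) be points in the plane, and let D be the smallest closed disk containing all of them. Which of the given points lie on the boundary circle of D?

Q, R

Side lengths²: PQ² = 1, PR² = 130, QR² = 153.
Since QR² = 153 ≥ 130 + 1 = 131, the angle opposite QR is not acute, so the smallest enclosing circle has QR as diameter.
Centre = midpoint of QR = (0, 1.5), r² = 153/4 = 38.25.
The points at distance exactly r from the centre are Q, R — 2 points.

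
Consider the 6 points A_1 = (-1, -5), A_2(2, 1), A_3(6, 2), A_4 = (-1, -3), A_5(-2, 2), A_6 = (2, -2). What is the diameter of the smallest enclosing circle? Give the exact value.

10

The minimum enclosing circle is determined by three boundary points: A_1, A_3, A_5.
Their circumcentre is (2, -1) with r² = 25.
The farthest remaining point A_4 is at distance² 13 ≤ 25.
Diameter = 2r = 2√25 = 10.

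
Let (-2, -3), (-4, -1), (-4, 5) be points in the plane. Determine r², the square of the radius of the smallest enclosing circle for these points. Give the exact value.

17

Call the three points A, B, C in the order given.
Side lengths²: AB² = 8, AC² = 68, BC² = 36.
Since AC² = 68 ≥ 36 + 8 = 44, the angle opposite AC is not acute, so the smallest enclosing circle has AC as diameter.
Centre = midpoint of AC = (-3, 1), r² = 68/4 = 17.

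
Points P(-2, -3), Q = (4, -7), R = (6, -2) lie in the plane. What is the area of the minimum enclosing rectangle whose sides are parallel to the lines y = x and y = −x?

45

In coordinates u = x + y, v = x − y the rectangle is axis-aligned; the map (x,y)→(u,v) scales areas by 2.
u-values: -5, -3, 4; range = 4 − (-5) = 9.
v-values: 1, 11, 8; range = 11 − 1 = 10.
Area = (9 × 10) / 2 = 45.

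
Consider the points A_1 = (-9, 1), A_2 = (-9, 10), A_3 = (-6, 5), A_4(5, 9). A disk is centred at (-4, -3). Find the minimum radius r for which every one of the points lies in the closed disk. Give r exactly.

The required radius is the distance from (-4, -3) to the farthest point.
Squared distances: 41, 194, 68, 225.
Maximum is 225, attained at A_4.
r = √225 = 15.

15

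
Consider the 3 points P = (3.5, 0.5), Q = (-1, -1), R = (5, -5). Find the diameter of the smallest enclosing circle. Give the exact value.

Side lengths²: PQ² = 22.5, PR² = 32.5, QR² = 52.
Since QR² = 52 < 32.5 + 22.5 = 55, the triangle is acute, so the smallest enclosing circle is the circumcircle.
Circumcentre = (19/9, -17/6), r² = 4225/324.
Diameter = 2r = 2√(4225/324) = 65/9.

65/9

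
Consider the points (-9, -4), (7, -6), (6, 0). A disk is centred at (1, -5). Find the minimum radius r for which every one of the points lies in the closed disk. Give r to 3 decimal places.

10.050

The required radius is the distance from (1, -5) to the farthest point.
Squared distances: 101, 37, 50.
Maximum is 101, attained at (-9, -4).
r = √101 ≈ 10.050.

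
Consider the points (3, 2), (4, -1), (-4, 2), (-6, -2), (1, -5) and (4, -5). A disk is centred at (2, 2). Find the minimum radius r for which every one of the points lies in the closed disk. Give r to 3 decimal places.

8.944

The required radius is the distance from (2, 2) to the farthest point.
Squared distances: 1, 13, 36, 80, 50, 53.
Maximum is 80, attained at (-6, -2).
r = √80 ≈ 8.944.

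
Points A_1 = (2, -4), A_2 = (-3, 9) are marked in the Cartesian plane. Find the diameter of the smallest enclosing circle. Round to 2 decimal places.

The smallest circle enclosing two points has them as diameter endpoints.
Centre = midpoint = (-0.5, 2.5); r² = |A_1A_2|²/4 = 194/4 = 48.5.
Diameter = 2r = 2√(48.5) ≈ 13.93.

13.93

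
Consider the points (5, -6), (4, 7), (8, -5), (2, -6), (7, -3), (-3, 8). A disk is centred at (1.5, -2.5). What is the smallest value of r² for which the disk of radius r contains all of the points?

The required radius is the distance from (1.5, -2.5) to the farthest point.
Squared distances: 24.5, 96.5, 48.5, 12.5, 30.5, 130.5.
Maximum is 130.5, attained at (-3, 8).

130.5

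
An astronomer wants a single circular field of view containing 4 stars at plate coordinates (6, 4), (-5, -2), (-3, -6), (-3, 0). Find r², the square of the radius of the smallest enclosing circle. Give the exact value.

45.25

The farthest pair is (6, 4)–(-3, -6) with squared distance 181. The circle on this segment as diameter has centre (1.5, -1) and r² = 181/4 = 45.25.
Check (-5, -2): distance² to centre = 43.25 ≤ 45.25, so it lies inside.
All remaining points lie in this disk, and no smaller disk contains both endpoints, so this is the minimum enclosing circle.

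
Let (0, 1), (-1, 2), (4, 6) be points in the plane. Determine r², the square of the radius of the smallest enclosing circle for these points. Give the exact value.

Call the three points A, B, C in the order given.
Side lengths²: AB² = 2, AC² = 41, BC² = 41.
Since BC² = 41 < 41 + 2 = 43, the triangle is acute, so the smallest enclosing circle is the circumcircle.
Circumcentre = (31/18, 67/18), r² = 1681/162.

1681/162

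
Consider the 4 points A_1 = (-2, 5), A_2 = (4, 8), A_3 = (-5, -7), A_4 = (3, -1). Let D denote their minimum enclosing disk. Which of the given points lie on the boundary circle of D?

A_2, A_3

A smallest enclosing disk is always determined by at most three of the input points on its boundary.
The farthest pair is A_2–A_3 with squared distance 306. The circle on this segment as diameter has centre (-0.5, 0.5) and r² = 306/4 = 76.5.
Check A_1: distance² to centre = 22.5 ≤ 76.5, so it lies inside.
All remaining points lie in this disk, and no smaller disk contains both endpoints, so this is the minimum enclosing circle.
The points at distance exactly r from the centre are A_2, A_3 — 2 points.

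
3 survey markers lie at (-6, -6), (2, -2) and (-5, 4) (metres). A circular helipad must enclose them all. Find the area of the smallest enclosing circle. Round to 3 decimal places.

93.388

Call the three points A, B, C in the order given.
Side lengths²: AB² = 80, AC² = 101, BC² = 85.
Since AC² = 101 < 85 + 80 = 165, the triangle is acute, so the smallest enclosing circle is the circumcircle.
Circumcentre = (-129/38, -23/19), r² = 42925/1444.
Area = π·r² = π·42925/1444 ≈ 93.388.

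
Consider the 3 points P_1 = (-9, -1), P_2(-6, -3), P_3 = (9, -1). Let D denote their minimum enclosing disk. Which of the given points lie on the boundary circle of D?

P_1, P_3

Side lengths²: P_1P_2² = 13, P_1P_3² = 324, P_2P_3² = 229.
Since P_1P_3² = 324 ≥ 229 + 13 = 242, the angle opposite P_1P_3 is not acute, so the smallest enclosing circle has P_1P_3 as diameter.
Centre = midpoint of P_1P_3 = (0, -1), r² = 324/4 = 81.
The points at distance exactly r from the centre are P_1, P_3 — 2 points.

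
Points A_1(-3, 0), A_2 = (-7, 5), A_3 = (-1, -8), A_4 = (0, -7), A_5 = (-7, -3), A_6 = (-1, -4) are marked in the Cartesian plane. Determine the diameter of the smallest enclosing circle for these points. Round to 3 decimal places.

14.318

By Welzl's lemma the MEC is supported by two points (diametrically opposite) or three points (on a circumcircle).
The farthest pair is A_2–A_3 with squared distance 205. The circle on this segment as diameter has centre (-4, -1.5) and r² = 205/4 = 51.25.
Check A_1: distance² to centre = 3.25 ≤ 51.25, so it lies inside.
All remaining points lie in this disk, and no smaller disk contains both endpoints, so this is the minimum enclosing circle.
Diameter = 2r = 2√(51.25) ≈ 14.318.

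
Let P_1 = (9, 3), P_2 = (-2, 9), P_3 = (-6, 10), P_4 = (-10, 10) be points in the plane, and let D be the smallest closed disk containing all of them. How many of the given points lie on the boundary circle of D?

The minimum enclosing circle of a finite set is fixed by two of the points (as a diameter) or three (as a circumcircle).
The farthest pair is P_1–P_4 with squared distance 410. The circle on this segment as diameter has centre (-0.5, 6.5) and r² = 410/4 = 102.5.
Check P_2: distance² to centre = 8.5 ≤ 102.5, so it lies inside.
All remaining points lie in this disk, and no smaller disk contains both endpoints, so this is the minimum enclosing circle.
The points at distance exactly r from the centre are P_1, P_4 — 2 points.

2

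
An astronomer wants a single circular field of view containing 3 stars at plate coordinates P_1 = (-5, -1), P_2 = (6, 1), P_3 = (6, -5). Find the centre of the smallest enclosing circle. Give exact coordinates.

Side lengths²: P_1P_2² = 125, P_1P_3² = 137, P_2P_3² = 36.
Since P_1P_3² = 137 < 125 + 36 = 161, the triangle is acute, so the smallest enclosing circle is the circumcircle.
Circumcentre = (19/22, -2), r² = 17125/484.
Centre = (19/22, -2).

(19/22, -2)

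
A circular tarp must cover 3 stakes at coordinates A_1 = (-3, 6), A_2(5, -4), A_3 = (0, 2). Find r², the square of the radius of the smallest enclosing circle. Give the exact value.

Side lengths²: A_1A_2² = 164, A_1A_3² = 25, A_2A_3² = 61.
Since A_1A_2² = 164 ≥ 61 + 25 = 86, the angle opposite A_1A_2 is not acute, so the smallest enclosing circle has A_1A_2 as diameter.
Centre = midpoint of A_1A_2 = (1, 1), r² = 164/4 = 41.

41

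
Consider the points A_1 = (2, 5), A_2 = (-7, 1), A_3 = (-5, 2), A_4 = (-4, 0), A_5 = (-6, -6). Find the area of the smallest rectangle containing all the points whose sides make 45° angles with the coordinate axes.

In coordinates u = x + y, v = x − y the rectangle is axis-aligned; the map (x,y)→(u,v) scales areas by 2.
u-values: 7, -6, -3, -4, -12; range = 7 − (-12) = 19.
v-values: -3, -8, -7, -4, 0; range = 0 − (-8) = 8.
Area = (19 × 8) / 2 = 76.

76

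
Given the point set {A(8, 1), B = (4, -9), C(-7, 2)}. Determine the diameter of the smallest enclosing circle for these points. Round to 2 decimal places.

Side lengths²: AB² = 116, AC² = 226, BC² = 242.
Since BC² = 242 < 226 + 116 = 342, the triangle is acute, so the smallest enclosing circle is the circumcircle.
Circumcentre = (2/7, -12/7), r² = 3277/49.
Diameter = 2r = 2√(3277/49) ≈ 16.36.

16.36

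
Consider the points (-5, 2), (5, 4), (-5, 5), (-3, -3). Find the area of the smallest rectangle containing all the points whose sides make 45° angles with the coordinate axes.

82.5

In coordinates u = x + y, v = x − y the rectangle is axis-aligned; the map (x,y)→(u,v) scales areas by 2.
u-values: -3, 9, 0, -6; range = 9 − (-6) = 15.
v-values: -7, 1, -10, 0; range = 1 − (-10) = 11.
Area = (15 × 11) / 2 = 82.5.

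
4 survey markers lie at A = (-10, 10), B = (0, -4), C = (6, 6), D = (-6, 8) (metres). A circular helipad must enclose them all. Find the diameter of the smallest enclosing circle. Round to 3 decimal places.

The minimum enclosing circle is determined by three boundary points: A, B, C.
Their circumcentre is (-66/23, 104/23) with r² = 42772/529.
The farthest remaining point D is at distance² 11584/529 ≤ 42772/529.
Diameter = 2r = 2√(42772/529) ≈ 17.984.

17.984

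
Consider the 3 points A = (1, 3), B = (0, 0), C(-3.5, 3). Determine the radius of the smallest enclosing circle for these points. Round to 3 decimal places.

2.430

Side lengths²: AB² = 10, AC² = 20.25, BC² = 21.25.
Since BC² = 21.25 < 20.25 + 10 = 30.25, the triangle is acute, so the smallest enclosing circle is the circumcircle.
Circumcentre = (-1.25, 25/12), r² = 425/72.
r = √(425/72) ≈ 2.430.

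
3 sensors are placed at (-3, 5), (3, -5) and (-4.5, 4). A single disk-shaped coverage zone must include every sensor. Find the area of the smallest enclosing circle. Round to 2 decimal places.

108.04

Call the three points A, B, C in the order given.
Side lengths²: AB² = 136, AC² = 3.25, BC² = 137.25.
Since BC² = 137.25 < 136 + 3.25 = 139.25, the triangle is acute, so the smallest enclosing circle is the circumcircle.
Circumcentre = (-15/28, -9/28), r² = 13481/392.
Area = π·r² = π·13481/392 ≈ 108.04.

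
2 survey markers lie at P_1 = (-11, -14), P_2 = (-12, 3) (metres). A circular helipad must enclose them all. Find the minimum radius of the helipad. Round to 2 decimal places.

The smallest circle enclosing two points has them as diameter endpoints.
Centre = midpoint = (-11.5, -5.5); r² = |P_1P_2|²/4 = 290/4 = 72.5.
r = √(72.5) ≈ 8.51.

8.51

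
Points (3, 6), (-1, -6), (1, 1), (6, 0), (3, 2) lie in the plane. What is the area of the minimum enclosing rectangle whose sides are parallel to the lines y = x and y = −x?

In coordinates u = x + y, v = x − y the rectangle is axis-aligned; the map (x,y)→(u,v) scales areas by 2.
u-values: 9, -7, 2, 6, 5; range = 9 − (-7) = 16.
v-values: -3, 5, 0, 6, 1; range = 6 − (-3) = 9.
Area = (16 × 9) / 2 = 72.

72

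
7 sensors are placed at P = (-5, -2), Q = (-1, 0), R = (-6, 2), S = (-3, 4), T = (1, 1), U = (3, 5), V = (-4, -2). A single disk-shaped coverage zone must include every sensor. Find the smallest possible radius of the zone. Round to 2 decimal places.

5.32

By Welzl's lemma the MEC is supported by two points (diametrically opposite) or three points (on a circumcircle).
The farthest pair is P–U with squared distance 113. The circle on this segment as diameter has centre (-1, 1.5) and r² = 113/4 = 28.25.
Check Q: distance² to centre = 2.25 ≤ 28.25, so it lies inside.
All remaining points lie in this disk, and no smaller disk contains both endpoints, so this is the minimum enclosing circle.
r = √(28.25) ≈ 5.32.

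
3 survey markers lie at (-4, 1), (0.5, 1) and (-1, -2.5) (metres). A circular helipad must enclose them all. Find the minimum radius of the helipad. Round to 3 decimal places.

Call the three points A, B, C in the order given.
Side lengths²: AB² = 20.25, AC² = 21.25, BC² = 14.5.
Since AC² = 21.25 < 20.25 + 14.5 = 34.75, the triangle is acute, so the smallest enclosing circle is the circumcircle.
Circumcentre = (-1.75, -3/28), r² = 2465/392.
r = √(2465/392) ≈ 2.508.

2.508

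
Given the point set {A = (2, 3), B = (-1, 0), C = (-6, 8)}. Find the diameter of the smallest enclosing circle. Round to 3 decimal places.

Side lengths²: AB² = 18, AC² = 89, BC² = 89.
Since BC² = 89 < 89 + 18 = 107, the triangle is acute, so the smallest enclosing circle is the circumcircle.
Circumcentre = (-67/26, 119/26), r² = 7921/338.
Diameter = 2r = 2√(7921/338) ≈ 9.682.

9.682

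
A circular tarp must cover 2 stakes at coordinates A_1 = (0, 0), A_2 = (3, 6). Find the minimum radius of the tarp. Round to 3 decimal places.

3.354

The smallest circle enclosing two points has them as diameter endpoints.
Centre = midpoint = (1.5, 3); r² = |A_1A_2|²/4 = 45/4 = 11.25.
r = √(11.25) ≈ 3.354.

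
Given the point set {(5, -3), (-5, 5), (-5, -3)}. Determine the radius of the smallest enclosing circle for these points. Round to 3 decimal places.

6.403

Call the three points A, B, C in the order given.
Side lengths²: AB² = 164, AC² = 100, BC² = 64.
Since AB² = 164 ≥ 100 + 64 = 164, the angle opposite AB is not acute, so the smallest enclosing circle has AB as diameter.
Centre = midpoint of AB = (0, 1), r² = 164/4 = 41.
r = √41 ≈ 6.403.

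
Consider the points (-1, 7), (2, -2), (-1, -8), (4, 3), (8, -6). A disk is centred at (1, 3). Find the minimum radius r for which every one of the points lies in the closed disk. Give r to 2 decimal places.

The required radius is the distance from (1, 3) to the farthest point.
Squared distances: 20, 26, 125, 9, 130.
Maximum is 130, attained at (8, -6).
r = √130 ≈ 11.40.

11.40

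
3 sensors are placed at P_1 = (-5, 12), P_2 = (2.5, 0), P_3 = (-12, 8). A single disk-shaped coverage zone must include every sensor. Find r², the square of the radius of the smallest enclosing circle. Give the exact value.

68.5625

Side lengths²: P_1P_2² = 200.25, P_1P_3² = 65, P_2P_3² = 274.25.
Since P_2P_3² = 274.25 ≥ 200.25 + 65 = 265.25, the angle opposite P_2P_3 is not acute, so the smallest enclosing circle has P_2P_3 as diameter.
Centre = midpoint of P_2P_3 = (-4.75, 4), r² = 274.25/4 = 68.5625.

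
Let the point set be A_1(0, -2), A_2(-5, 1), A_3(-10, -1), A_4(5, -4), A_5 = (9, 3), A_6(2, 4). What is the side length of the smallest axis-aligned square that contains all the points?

The bounding box has width 19 and height 8.
An axis-aligned square enclosing the set must have side ≥ max(width, height).
So the minimum side is max(19, 8) = 19.

19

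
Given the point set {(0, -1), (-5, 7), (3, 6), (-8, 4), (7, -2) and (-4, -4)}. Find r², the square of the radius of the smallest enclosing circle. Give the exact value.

A smallest enclosing disk is always determined by at most three of the input points on its boundary.
The farthest pair is (-8, 4)–(7, -2) with squared distance 261. The circle on this segment as diameter has centre (-0.5, 1) and r² = 261/4 = 65.25.
Check (0, -1): distance² to centre = 4.25 ≤ 65.25, so it lies inside.
All remaining points lie in this disk, and no smaller disk contains both endpoints, so this is the minimum enclosing circle.

65.25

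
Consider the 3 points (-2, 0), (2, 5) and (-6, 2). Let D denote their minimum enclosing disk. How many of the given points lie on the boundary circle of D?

2

Call the three points A, B, C in the order given.
Side lengths²: AB² = 41, AC² = 20, BC² = 73.
Since BC² = 73 ≥ 41 + 20 = 61, the angle opposite BC is not acute, so the smallest enclosing circle has BC as diameter.
Centre = midpoint of BC = (-2, 3.5), r² = 73/4 = 18.25.
The points at distance exactly r from the centre are (2, 5), (-6, 2) — 2 points.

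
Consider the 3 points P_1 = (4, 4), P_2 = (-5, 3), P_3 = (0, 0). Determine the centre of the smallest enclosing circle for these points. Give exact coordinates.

(-0.5, 3.5)

Side lengths²: P_1P_2² = 82, P_1P_3² = 32, P_2P_3² = 34.
Since P_1P_2² = 82 ≥ 34 + 32 = 66, the angle opposite P_1P_2 is not acute, so the smallest enclosing circle has P_1P_2 as diameter.
Centre = midpoint of P_1P_2 = (-0.5, 3.5), r² = 82/4 = 20.5.
Centre = (-0.5, 3.5).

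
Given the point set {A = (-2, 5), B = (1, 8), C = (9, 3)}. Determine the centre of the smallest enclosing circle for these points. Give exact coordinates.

Side lengths²: AB² = 18, AC² = 125, BC² = 89.
Since AC² = 125 ≥ 89 + 18 = 107, the angle opposite AC is not acute, so the smallest enclosing circle has AC as diameter.
Centre = midpoint of AC = (3.5, 4), r² = 125/4 = 31.25.
Centre = (3.5, 4).

(3.5, 4)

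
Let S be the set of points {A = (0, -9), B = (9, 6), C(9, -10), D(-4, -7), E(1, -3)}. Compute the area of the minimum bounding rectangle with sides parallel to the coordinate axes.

208

x ranges over [-4, 9], width 13.
y ranges over [-10, 6], height 16.
Area = 13 × 16 = 208.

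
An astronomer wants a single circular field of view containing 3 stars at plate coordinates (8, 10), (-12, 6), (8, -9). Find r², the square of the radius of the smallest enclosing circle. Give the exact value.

162.5

Call the three points A, B, C in the order given.
Side lengths²: AB² = 416, AC² = 361, BC² = 625.
Since BC² = 625 < 416 + 361 = 777, the triangle is acute, so the smallest enclosing circle is the circumcircle.
Circumcentre = (-0.5, 0.5), r² = 162.5.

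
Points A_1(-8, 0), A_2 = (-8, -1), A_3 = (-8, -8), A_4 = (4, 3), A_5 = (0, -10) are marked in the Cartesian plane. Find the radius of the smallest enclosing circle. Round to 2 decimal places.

8.14

The minimum enclosing circle of a finite set is fixed by two of the points (as a diameter) or three (as a circumcircle).
The farthest pair is A_3–A_4 with squared distance 265. The circle on this segment as diameter has centre (-2, -2.5) and r² = 265/4 = 66.25.
Check A_1: distance² to centre = 42.25 ≤ 66.25, so it lies inside.
All remaining points lie in this disk, and no smaller disk contains both endpoints, so this is the minimum enclosing circle.
r = √(66.25) ≈ 8.14.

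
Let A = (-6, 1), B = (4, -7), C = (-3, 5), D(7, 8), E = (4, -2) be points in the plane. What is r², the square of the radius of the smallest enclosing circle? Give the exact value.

A smallest enclosing disk is always determined by at most three of the input points on its boundary.
The minimum enclosing circle is determined by three boundary points: A, B, D.
Their circumcentre is (67/29, 33/29) with r² = 58097/841.
The farthest remaining point C is at distance² 36260/841 ≤ 58097/841.

58097/841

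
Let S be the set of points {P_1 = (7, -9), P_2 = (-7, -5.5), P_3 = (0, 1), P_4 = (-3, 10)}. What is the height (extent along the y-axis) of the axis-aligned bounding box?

19

max y = 10, min y = -9, so height = 19.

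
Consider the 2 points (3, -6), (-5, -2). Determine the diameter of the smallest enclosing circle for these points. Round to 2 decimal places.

The smallest circle enclosing two points has them as diameter endpoints.
Centre = midpoint = (-1, -4); r² = |(3, -6)−(-5, -2)|²/4 = 80/4 = 20.
Diameter = 2r = 2√20 ≈ 8.94.

8.94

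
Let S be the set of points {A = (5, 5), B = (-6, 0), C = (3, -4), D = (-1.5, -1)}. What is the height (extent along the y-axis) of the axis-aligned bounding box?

max y = 5, min y = -4, so height = 9.

9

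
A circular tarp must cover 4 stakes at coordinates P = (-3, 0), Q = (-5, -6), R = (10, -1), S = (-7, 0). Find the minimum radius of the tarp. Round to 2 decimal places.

8.51

The minimum enclosing circle of a finite set is fixed by two of the points (as a diameter) or three (as a circumcircle).
The farthest pair is R–S with squared distance 290. The circle on this segment as diameter has centre (1.5, -0.5) and r² = 290/4 = 72.5.
Check P: distance² to centre = 20.5 ≤ 72.5, so it lies inside.
All remaining points lie in this disk, and no smaller disk contains both endpoints, so this is the minimum enclosing circle.
r = √(72.5) ≈ 8.51.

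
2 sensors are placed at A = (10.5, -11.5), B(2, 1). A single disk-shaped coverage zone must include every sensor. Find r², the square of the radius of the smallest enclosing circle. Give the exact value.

The smallest circle enclosing two points has them as diameter endpoints.
Centre = midpoint = (6.25, -5.25); r² = |AB|²/4 = 228.5/4 = 57.125.

57.125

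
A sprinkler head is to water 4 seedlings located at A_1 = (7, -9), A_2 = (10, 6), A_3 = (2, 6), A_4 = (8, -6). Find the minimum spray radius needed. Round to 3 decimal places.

8.062

A smallest enclosing disk is always determined by at most three of the input points on its boundary.
The minimum enclosing circle is determined by three boundary points: A_1, A_2, A_3.
Their circumcentre is (6, -1) with r² = 65.
The farthest remaining point A_4 is at distance² 29 ≤ 65.
r = √65 ≈ 8.062.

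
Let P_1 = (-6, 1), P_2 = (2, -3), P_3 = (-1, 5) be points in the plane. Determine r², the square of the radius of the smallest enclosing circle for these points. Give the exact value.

14965/676

Side lengths²: P_1P_2² = 80, P_1P_3² = 41, P_2P_3² = 73.
Since P_1P_2² = 80 < 73 + 41 = 114, the triangle is acute, so the smallest enclosing circle is the circumcircle.
Circumcentre = (-35/26, 4/13), r² = 14965/676.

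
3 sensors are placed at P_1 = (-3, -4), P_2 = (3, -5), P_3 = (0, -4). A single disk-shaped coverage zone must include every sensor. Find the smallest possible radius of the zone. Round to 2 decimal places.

Side lengths²: P_1P_2² = 37, P_1P_3² = 9, P_2P_3² = 10.
Since P_1P_2² = 37 ≥ 10 + 9 = 19, the angle opposite P_1P_2 is not acute, so the smallest enclosing circle has P_1P_2 as diameter.
Centre = midpoint of P_1P_2 = (0, -4.5), r² = 37/4 = 9.25.
r = √(9.25) ≈ 3.04.

3.04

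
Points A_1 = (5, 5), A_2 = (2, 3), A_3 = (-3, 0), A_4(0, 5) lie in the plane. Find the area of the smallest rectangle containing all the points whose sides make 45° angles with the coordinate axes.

32.5

In coordinates u = x + y, v = x − y the rectangle is axis-aligned; the map (x,y)→(u,v) scales areas by 2.
u-values: 10, 5, -3, 5; range = 10 − (-3) = 13.
v-values: 0, -1, -3, -5; range = 0 − (-5) = 5.
Area = (13 × 5) / 2 = 32.5.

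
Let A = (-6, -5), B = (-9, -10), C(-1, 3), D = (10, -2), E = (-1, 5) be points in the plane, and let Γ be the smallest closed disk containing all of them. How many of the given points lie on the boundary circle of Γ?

3

The minimum enclosing circle is determined by three boundary points: B, D, E.
Their circumcentre is (5/26, -137/26) with r² = 36125/338.
The farthest remaining point C is at distance² 23593/338 ≤ 36125/338.
The points at distance exactly r from the centre are B, D, E — 3 points.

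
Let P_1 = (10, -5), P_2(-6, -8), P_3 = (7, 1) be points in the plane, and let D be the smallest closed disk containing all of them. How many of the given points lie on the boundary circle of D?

Side lengths²: P_1P_2² = 265, P_1P_3² = 45, P_2P_3² = 250.
Since P_1P_2² = 265 < 250 + 45 = 295, the triangle is acute, so the smallest enclosing circle is the circumcircle.
Circumcentre = (25/14, -75/14), r² = 6625/98.
The points at distance exactly r from the centre are P_1, P_2, P_3 — 3 points.

3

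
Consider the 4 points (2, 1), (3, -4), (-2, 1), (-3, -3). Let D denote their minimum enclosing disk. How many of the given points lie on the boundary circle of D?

3

By Welzl's lemma the MEC is supported by two points (diametrically opposite) or three points (on a circumcircle).
The minimum enclosing circle is determined by three boundary points: (3, -4), (-2, 1), (-3, -3).
Their circumcentre is (0.3, -1.7) with r² = 12.58.
The farthest remaining point (2, 1) is at distance² 10.18 ≤ 12.58.
The points at distance exactly r from the centre are (3, -4), (-2, 1), (-3, -3) — 3 points.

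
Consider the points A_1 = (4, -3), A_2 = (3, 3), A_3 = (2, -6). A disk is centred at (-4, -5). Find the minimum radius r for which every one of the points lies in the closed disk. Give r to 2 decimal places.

The required radius is the distance from (-4, -5) to the farthest point.
Squared distances: 68, 113, 37.
Maximum is 113, attained at A_2.
r = √113 ≈ 10.63.

10.63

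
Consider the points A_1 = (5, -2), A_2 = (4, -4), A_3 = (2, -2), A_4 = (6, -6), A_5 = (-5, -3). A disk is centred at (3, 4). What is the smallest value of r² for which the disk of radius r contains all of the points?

The required radius is the distance from (3, 4) to the farthest point.
Squared distances: 40, 65, 37, 109, 113.
Maximum is 113, attained at A_5.

113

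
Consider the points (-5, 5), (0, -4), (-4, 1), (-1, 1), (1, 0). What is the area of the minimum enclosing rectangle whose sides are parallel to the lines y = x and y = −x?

In coordinates u = x + y, v = x − y the rectangle is axis-aligned; the map (x,y)→(u,v) scales areas by 2.
u-values: 0, -4, -3, 0, 1; range = 1 − (-4) = 5.
v-values: -10, 4, -5, -2, 1; range = 4 − (-10) = 14.
Area = (5 × 14) / 2 = 35.

35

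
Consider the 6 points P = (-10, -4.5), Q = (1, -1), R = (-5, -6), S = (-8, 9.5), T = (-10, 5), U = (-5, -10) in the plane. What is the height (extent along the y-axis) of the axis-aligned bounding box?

max y = 9.5, min y = -10, so height = 19.5.

19.5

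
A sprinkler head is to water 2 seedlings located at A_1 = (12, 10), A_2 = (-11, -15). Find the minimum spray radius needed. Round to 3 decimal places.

The smallest circle enclosing two points has them as diameter endpoints.
Centre = midpoint = (0.5, -2.5); r² = |A_1A_2|²/4 = 1154/4 = 288.5.
r = √(288.5) ≈ 16.985.

16.985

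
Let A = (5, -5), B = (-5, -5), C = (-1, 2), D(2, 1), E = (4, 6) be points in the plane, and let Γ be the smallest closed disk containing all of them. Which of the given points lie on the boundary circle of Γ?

A, B, E

A smallest enclosing disk is always determined by at most three of the input points on its boundary.
The minimum enclosing circle is determined by three boundary points: A, B, E.
Their circumcentre is (0, 1/11) with r² = 6161/121.
The farthest remaining point D is at distance² 584/121 ≤ 6161/121.
The points at distance exactly r from the centre are A, B, E — 3 points.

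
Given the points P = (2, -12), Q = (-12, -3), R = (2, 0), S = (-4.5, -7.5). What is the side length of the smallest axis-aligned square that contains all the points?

The bounding box has width 14 and height 12.
An axis-aligned square enclosing the set must have side ≥ max(width, height).
So the minimum side is max(14, 12) = 14.

14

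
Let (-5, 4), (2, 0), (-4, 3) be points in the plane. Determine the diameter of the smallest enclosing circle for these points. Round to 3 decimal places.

8.062

Call the three points A, B, C in the order given.
Side lengths²: AB² = 65, AC² = 2, BC² = 45.
Since AB² = 65 ≥ 45 + 2 = 47, the angle opposite AB is not acute, so the smallest enclosing circle has AB as diameter.
Centre = midpoint of AB = (-1.5, 2), r² = 65/4 = 16.25.
Diameter = 2r = 2√(16.25) ≈ 8.062.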